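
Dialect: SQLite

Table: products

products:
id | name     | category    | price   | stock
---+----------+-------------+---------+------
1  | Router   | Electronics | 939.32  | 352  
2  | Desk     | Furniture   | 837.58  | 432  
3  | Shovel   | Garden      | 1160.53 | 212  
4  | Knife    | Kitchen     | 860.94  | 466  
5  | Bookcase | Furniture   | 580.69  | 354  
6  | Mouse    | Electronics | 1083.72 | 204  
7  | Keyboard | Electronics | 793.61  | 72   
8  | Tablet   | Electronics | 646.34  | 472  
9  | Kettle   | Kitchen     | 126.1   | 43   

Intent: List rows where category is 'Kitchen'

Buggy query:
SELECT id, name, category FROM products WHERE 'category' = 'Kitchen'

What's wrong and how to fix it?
Bug: 'category' in single quotes is a string literal, not the column; the comparison is literal-vs-literal and never true

Fix: Remove the quotes around the column name (or use double quotes for an identifier)

Corrected query:
SELECT id, name, category FROM products WHERE category = 'Kitchen'

Result:
id | name   | category
---+--------+---------
4  | Knife  | Kitchen 
9  | Kettle | Kitchen 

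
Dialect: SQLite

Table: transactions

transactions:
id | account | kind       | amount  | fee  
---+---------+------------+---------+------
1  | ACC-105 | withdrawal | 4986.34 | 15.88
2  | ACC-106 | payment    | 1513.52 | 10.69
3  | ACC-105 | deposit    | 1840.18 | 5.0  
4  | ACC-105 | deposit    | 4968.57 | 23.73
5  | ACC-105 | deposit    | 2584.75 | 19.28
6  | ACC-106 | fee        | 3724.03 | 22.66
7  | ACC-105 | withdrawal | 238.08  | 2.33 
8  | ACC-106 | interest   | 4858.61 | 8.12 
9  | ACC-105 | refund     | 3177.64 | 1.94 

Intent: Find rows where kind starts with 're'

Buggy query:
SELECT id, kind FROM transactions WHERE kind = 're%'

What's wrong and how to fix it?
Bug: Wildcards only work with LIKE; '=' treats '%' as a literal character

Fix: Replace '=' with LIKE so 're%' is treated as a pattern

Corrected query:
SELECT id, kind FROM transactions WHERE kind LIKE 're%'

Result:
id | kind  
---+-------
9  | refund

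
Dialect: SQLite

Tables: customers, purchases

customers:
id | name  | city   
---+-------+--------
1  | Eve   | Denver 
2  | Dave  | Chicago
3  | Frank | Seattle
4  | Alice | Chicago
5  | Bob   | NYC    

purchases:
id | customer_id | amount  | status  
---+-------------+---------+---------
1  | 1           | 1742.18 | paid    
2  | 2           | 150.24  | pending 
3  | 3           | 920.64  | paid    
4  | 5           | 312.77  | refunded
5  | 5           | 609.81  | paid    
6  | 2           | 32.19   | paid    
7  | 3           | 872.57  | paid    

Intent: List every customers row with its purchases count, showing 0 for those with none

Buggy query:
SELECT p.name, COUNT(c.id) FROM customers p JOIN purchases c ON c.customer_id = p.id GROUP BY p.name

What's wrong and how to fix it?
Bug: INNER JOIN drops customers rows that have no matching purchases rows

Fix: Use LEFT JOIN so parents without children still appear (COUNT(c.id) gives 0)

Corrected query:
SELECT p.name, COUNT(c.id) FROM customers p LEFT JOIN purchases c ON c.customer_id = p.id GROUP BY p.name

Result:
name  | COUNT(c.id)
------+------------
Alice | 0          
Bob   | 2          
Dave  | 2          
Eve   | 1          
Frank | 2          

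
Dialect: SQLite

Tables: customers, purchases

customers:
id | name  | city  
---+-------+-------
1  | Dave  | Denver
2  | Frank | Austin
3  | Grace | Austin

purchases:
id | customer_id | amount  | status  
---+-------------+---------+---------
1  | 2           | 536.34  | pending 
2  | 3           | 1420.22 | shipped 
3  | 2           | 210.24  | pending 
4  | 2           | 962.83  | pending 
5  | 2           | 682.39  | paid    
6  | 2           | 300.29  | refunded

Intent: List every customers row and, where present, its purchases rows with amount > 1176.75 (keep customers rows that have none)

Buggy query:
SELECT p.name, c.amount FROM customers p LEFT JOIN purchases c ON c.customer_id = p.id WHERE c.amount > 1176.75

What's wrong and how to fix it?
Bug: A WHERE condition on the right-hand table after LEFT JOIN drops unmatched parents

Fix: Move the right-table condition into the ON clause so unmatched parents are kept

Corrected query:
SELECT p.name, c.amount FROM customers p LEFT JOIN purchases c ON c.customer_id = p.id AND c.amount > 1176.75

Result:
name  | amount 
------+--------
Dave  | NULL   
Frank | NULL   
Grace | 1420.22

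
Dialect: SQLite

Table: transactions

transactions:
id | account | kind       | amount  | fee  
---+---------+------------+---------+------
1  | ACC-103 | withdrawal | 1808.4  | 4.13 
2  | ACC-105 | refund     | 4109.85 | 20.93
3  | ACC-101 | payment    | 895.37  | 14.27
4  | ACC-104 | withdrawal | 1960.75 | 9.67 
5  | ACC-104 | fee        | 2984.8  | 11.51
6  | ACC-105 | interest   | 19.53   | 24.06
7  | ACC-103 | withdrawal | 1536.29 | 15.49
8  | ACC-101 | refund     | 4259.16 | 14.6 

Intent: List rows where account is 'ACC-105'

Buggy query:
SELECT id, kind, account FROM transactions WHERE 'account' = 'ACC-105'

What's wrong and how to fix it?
Bug: Single quotes denote string literals in SQL; the column name is being compared as a constant string

Fix: Reference the column as account without single quotes

Corrected query:
SELECT id, kind, account FROM transactions WHERE account = 'ACC-105'

Result:
id | kind     | account
---+----------+--------
2  | refund   | ACC-105
6  | interest | ACC-105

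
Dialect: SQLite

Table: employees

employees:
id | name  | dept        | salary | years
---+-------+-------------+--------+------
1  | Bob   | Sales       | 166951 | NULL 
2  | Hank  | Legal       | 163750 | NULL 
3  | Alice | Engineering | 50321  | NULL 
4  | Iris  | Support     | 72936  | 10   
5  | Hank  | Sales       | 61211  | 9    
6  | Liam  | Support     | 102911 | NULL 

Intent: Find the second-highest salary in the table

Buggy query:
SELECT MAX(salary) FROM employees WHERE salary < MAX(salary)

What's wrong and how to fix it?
Bug: The inner MAX is an aggregate inside WHERE, which is not allowed

Fix: Compute the overall MAX in a subquery, then take MAX of rows below it

Corrected query:
SELECT MAX(salary) FROM employees WHERE salary < (SELECT MAX(salary) FROM employees)

Result:
MAX(salary)
-----------
163750     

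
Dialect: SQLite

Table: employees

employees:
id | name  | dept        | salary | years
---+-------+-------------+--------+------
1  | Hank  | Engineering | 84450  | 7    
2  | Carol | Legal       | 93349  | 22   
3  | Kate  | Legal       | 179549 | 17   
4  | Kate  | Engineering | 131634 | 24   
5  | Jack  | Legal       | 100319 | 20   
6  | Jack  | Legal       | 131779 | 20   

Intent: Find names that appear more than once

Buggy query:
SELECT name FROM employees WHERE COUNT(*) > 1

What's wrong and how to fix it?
Bug: WHERE can't reference COUNT(*); aggregates are computed after WHERE

Fix: GROUP BY name, then filter groups with HAVING COUNT(*) > 1

Corrected query:
SELECT name FROM employees GROUP BY name HAVING COUNT(*) > 1

Result:
name
----
Jack
Kate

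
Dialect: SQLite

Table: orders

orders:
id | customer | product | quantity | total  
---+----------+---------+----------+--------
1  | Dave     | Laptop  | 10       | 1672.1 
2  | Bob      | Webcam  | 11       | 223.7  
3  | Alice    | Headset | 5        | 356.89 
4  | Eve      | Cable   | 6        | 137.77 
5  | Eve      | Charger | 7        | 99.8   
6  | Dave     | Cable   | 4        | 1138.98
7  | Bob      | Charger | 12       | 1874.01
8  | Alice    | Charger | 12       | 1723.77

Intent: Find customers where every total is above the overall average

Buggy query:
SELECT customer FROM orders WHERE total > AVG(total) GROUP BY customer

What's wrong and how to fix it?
Bug: WHERE evaluates per row before aggregation, so AVG() is unavailable

Fix: Use a subquery for AVG and a HAVING MIN(...) filter so the condition holds for every row in the group

Corrected query:
SELECT customer FROM orders GROUP BY customer HAVING MIN(total) > (SELECT AVG(total) FROM orders)

Result:
customer
--------
Dave    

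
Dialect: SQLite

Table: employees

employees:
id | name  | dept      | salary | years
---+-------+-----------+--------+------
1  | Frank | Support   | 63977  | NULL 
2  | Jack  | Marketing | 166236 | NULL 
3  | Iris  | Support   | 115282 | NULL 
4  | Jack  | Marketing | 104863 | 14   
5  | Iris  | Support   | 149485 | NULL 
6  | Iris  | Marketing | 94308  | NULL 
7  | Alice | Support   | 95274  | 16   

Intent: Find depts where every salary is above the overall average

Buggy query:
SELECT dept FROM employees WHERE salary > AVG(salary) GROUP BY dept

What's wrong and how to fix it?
Bug: AVG() is an aggregate; it can't sit directly in WHERE

Fix: Compute the overall average in a scalar subquery and compare each group's MIN against it in HAVING

Corrected query:
SELECT dept FROM employees GROUP BY dept HAVING MIN(salary) > (SELECT AVG(salary) FROM employees)

Result:
(no rows)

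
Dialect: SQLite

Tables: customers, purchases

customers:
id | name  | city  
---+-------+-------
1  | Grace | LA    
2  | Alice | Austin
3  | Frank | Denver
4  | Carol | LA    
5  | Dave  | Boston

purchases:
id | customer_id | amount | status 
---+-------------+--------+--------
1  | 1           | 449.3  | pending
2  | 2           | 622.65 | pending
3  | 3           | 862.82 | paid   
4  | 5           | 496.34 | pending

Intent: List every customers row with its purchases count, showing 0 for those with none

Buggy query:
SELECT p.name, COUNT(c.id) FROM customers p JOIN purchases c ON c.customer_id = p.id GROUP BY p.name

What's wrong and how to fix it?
Bug: An inner join excludes parents with zero children

Fix: Switch to LEFT JOIN to retain unmatched parent rows

Corrected query:
SELECT p.name, COUNT(c.id) FROM customers p LEFT JOIN purchases c ON c.customer_id = p.id GROUP BY p.name

Result:
name  | COUNT(c.id)
------+------------
Alice | 1          
Carol | 0          
Dave  | 1          
Frank | 1          
Grace | 1          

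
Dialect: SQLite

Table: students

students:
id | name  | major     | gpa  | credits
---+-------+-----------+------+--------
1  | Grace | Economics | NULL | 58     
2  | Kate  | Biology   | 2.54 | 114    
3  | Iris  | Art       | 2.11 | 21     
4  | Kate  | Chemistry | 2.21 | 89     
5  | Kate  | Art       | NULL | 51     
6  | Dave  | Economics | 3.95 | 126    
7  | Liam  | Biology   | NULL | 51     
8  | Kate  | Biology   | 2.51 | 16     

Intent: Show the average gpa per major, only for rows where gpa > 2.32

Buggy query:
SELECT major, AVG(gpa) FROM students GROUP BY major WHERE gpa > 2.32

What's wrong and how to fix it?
Bug: WHERE cannot follow GROUP BY

Fix: Move the WHERE clause before GROUP BY

Corrected query:
SELECT major, AVG(gpa) FROM students WHERE gpa > 2.32 GROUP BY major

Result:
major     | AVG(gpa)
----------+---------
Biology   | 2.525   
Economics | 3.95    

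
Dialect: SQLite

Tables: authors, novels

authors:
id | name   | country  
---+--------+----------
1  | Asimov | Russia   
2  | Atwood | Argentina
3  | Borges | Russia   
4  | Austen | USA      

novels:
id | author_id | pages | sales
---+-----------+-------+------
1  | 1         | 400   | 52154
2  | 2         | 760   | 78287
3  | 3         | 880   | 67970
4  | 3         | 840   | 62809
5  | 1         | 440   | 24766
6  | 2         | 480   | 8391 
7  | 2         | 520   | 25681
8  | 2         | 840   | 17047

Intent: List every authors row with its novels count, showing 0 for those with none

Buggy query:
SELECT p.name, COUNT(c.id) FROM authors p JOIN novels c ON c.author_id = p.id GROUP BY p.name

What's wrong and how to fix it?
Bug: An inner join excludes parents with zero children

Fix: Use LEFT JOIN so parents without children still appear (COUNT(c.id) gives 0)

Corrected query:
SELECT p.name, COUNT(c.id) FROM authors p LEFT JOIN novels c ON c.author_id = p.id GROUP BY p.name

Result:
name   | COUNT(c.id)
-------+------------
Asimov | 2          
Atwood | 4          
Austen | 0          
Borges | 2          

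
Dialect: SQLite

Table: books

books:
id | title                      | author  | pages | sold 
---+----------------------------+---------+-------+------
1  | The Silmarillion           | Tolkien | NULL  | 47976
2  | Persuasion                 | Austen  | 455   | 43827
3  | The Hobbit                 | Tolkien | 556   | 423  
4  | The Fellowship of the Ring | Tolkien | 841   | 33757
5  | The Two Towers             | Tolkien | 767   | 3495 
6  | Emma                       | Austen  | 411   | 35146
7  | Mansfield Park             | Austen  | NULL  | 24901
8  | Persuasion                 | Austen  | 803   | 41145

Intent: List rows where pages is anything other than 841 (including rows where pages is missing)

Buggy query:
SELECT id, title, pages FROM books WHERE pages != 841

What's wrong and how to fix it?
Bug: 'pages != 841' is unknown when pages is NULL, so NULL rows are silently excluded

Fix: Add an explicit OR pages IS NULL to include the missing-value rows

Corrected query:
SELECT id, title, pages FROM books WHERE pages != 841 OR pages IS NULL

Result:
id | title            | pages
---+------------------+------
1  | The Silmarillion | NULL 
2  | Persuasion       | 455  
3  | The Hobbit       | 556  
5  | The Two Towers   | 767  
6  | Emma             | 411  
7  | Mansfield Park   | NULL 
8  | Persuasion       | 803  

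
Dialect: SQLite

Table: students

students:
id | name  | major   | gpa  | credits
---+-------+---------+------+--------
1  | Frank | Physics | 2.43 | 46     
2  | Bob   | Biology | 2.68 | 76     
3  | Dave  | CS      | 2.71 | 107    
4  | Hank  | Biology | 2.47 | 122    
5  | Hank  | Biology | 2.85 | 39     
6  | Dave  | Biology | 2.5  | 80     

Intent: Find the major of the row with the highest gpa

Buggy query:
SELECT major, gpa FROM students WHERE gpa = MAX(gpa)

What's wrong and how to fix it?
Bug: MAX(gpa) is an aggregate and cannot be used directly in WHERE

Fix: Wrap MAX in a scalar subquery so WHERE compares against a single value

Corrected query:
SELECT major, gpa FROM students WHERE gpa = (SELECT MAX(gpa) FROM students)

Result:
major   | gpa 
--------+-----
Biology | 2.85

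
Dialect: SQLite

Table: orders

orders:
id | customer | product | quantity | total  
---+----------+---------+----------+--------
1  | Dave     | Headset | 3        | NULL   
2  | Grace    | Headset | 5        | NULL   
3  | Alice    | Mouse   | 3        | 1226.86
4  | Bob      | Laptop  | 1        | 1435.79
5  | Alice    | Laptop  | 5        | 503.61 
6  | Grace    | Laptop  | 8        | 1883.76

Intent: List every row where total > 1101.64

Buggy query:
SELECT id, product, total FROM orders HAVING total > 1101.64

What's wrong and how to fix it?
Bug: This is a non-aggregate query (no GROUP BY, no aggregates), so in SQLite the HAVING clause is invalid here; a row-level condition belongs in WHERE

Fix: Replace HAVING with WHERE since the condition applies to individual rows

Corrected query:
SELECT id, product, total FROM orders WHERE total > 1101.64

Result:
id | product | total  
---+---------+--------
3  | Mouse   | 1226.86
4  | Laptop  | 1435.79
6  | Laptop  | 1883.76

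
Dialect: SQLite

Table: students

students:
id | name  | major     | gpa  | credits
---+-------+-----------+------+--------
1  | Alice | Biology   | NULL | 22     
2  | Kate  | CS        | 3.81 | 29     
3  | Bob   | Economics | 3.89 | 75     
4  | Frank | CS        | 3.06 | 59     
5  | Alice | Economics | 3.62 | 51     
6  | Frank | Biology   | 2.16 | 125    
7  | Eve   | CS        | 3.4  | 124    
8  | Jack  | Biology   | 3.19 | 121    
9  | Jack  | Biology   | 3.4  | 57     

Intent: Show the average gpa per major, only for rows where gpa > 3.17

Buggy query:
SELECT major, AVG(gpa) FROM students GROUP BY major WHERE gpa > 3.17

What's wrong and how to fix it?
Bug: Row-level WHERE must come before GROUP BY in the clause order

Fix: Place WHERE between FROM and GROUP BY

Corrected query:
SELECT major, AVG(gpa) FROM students WHERE gpa > 3.17 GROUP BY major

Result:
major     | AVG(gpa)
----------+---------
Biology   | 3.295   
CS        | 3.605   
Economics | 3.755   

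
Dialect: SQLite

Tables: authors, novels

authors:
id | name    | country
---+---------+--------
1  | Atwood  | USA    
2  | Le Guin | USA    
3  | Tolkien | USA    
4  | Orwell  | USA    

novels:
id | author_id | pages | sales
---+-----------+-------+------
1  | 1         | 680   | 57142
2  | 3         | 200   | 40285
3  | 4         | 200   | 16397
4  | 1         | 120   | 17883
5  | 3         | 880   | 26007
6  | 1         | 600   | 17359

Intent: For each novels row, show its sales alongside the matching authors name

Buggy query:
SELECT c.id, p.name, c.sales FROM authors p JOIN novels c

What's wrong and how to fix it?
Bug: Missing join condition: each novels row is matched to all authors rows instead of just its own

Fix: Add ON c.author_id = p.id to the JOIN

Corrected query:
SELECT c.id, p.name, c.sales FROM authors p JOIN novels c ON c.author_id = p.id

Result:
id | name    | sales
---+---------+------
1  | Atwood  | 57142
2  | Tolkien | 40285
3  | Orwell  | 16397
4  | Atwood  | 17883
5  | Tolkien | 26007
6  | Atwood  | 17359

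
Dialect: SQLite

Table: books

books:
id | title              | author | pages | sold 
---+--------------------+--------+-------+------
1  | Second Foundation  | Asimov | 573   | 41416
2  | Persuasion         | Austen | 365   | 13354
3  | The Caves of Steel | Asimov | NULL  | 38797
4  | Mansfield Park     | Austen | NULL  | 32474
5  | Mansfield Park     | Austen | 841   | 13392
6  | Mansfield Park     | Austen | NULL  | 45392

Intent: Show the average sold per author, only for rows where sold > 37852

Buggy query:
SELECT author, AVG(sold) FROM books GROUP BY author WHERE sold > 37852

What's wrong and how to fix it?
Bug: WHERE cannot follow GROUP BY

Fix: Move the WHERE clause before GROUP BY

Corrected query:
SELECT author, AVG(sold) FROM books WHERE sold > 37852 GROUP BY author

Result:
author | AVG(sold)
-------+----------
Asimov | 40106.5  
Austen | 45392    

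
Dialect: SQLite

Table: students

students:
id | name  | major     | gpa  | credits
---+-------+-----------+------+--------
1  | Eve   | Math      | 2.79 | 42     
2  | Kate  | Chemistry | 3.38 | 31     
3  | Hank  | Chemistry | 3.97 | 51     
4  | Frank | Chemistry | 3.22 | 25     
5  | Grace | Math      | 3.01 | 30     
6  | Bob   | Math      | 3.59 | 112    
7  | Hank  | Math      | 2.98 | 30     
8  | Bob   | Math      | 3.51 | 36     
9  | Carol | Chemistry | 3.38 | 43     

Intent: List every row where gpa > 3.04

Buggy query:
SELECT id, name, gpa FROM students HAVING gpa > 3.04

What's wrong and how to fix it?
Bug: This is a non-aggregate query (no GROUP BY, no aggregates), so in SQLite the HAVING clause is invalid here; a row-level condition belongs in WHERE

Fix: Replace HAVING with WHERE since the condition applies to individual rows

Corrected query:
SELECT id, name, gpa FROM students WHERE gpa > 3.04

Result:
id | name  | gpa 
---+-------+-----
2  | Kate  | 3.38
3  | Hank  | 3.97
4  | Frank | 3.22
6  | Bob   | 3.59
8  | Bob   | 3.51
9  | Carol | 3.38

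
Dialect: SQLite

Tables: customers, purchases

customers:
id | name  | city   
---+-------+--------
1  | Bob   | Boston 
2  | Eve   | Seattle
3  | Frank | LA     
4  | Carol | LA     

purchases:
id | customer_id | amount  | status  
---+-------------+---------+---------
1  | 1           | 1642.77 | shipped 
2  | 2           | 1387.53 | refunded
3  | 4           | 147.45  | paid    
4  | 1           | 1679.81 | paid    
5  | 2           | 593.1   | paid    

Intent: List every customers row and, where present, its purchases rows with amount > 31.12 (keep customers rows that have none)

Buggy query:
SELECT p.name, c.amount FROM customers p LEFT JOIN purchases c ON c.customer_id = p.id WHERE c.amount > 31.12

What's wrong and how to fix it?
Bug: Filtering c.amount in WHERE discards the NULL rows produced by LEFT JOIN, turning it into an inner join

Fix: Put 'c.amount > 31.12' in the JOIN's ON clause instead of WHERE

Corrected query:
SELECT p.name, c.amount FROM customers p LEFT JOIN purchases c ON c.customer_id = p.id AND c.amount > 31.12

Result:
name  | amount 
------+--------
Bob   | 1642.77
Bob   | 1679.81
Eve   | 593.1  
Eve   | 1387.53
Frank | NULL   
Carol | 147.45 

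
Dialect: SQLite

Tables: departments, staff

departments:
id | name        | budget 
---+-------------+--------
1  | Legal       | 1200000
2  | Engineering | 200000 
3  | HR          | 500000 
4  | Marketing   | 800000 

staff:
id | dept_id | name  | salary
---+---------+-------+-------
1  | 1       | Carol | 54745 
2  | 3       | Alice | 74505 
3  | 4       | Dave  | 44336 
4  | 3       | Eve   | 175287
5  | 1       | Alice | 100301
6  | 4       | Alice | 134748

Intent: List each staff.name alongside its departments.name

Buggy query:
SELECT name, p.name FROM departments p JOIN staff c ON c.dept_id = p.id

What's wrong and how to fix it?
Bug: Both tables have a 'name' column; the unqualified reference is ambiguous

Fix: Qualify the column with its table alias (c.name)

Corrected query:
SELECT c.name, p.name FROM departments p JOIN staff c ON c.dept_id = p.id

Result:
name  | name     
------+----------
Carol | Legal    
Alice | HR       
Dave  | Marketing
Eve   | HR       
Alice | Legal    
Alice | Marketing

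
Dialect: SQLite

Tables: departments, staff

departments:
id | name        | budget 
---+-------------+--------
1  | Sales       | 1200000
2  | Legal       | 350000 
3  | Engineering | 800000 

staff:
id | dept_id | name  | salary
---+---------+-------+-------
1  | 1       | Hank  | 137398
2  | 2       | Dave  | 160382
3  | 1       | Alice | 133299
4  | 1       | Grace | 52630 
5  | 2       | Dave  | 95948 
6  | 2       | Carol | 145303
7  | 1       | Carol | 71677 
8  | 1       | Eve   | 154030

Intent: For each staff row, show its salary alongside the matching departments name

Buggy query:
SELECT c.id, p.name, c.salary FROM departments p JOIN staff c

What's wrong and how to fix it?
Bug: JOIN with no ON clause produces a cartesian product; every staff row pairs with every departments row

Fix: Add ON c.dept_id = p.id to the JOIN

Corrected query:
SELECT c.id, p.name, c.salary FROM departments p JOIN staff c ON c.dept_id = p.id

Result:
id | name  | salary
---+-------+-------
1  | Sales | 137398
2  | Legal | 160382
3  | Sales | 133299
4  | Sales | 52630 
5  | Legal | 95948 
6  | Legal | 145303
7  | Sales | 71677 
8  | Sales | 154030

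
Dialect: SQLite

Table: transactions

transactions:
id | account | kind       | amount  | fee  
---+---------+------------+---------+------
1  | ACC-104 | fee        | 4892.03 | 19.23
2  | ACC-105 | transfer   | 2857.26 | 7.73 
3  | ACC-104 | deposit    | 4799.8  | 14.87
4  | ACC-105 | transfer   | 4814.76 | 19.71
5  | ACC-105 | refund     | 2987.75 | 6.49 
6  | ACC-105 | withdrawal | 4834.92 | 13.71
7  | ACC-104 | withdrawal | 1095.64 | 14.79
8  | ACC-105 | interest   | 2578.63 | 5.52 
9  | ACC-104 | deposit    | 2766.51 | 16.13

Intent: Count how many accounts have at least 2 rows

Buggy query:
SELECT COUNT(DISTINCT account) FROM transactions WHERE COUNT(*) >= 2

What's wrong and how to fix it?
Bug: COUNT(*) cannot appear in WHERE; the per-group count doesn't exist yet

Fix: Use a subquery that GROUPs and filters with HAVING, then count its rows

Corrected query:
SELECT COUNT(*) FROM (SELECT account FROM transactions GROUP BY account HAVING COUNT(*) >= 2)

Result:
COUNT(*)
--------
2       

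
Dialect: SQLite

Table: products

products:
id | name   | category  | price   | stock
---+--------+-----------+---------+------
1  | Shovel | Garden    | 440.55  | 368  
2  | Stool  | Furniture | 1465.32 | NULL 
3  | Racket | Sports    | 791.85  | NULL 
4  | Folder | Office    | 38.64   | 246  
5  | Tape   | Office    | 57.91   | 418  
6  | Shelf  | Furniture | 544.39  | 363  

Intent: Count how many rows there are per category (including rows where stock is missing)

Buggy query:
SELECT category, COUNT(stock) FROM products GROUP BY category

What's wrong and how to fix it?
Bug: COUNT(stock) skips NULLs, so groups with missing stock are undercounted

Fix: Use COUNT(*) to count all rows regardless of NULL

Corrected query:
SELECT category, COUNT(*) FROM products GROUP BY category

Result:
category  | COUNT(*)
----------+---------
Furniture | 2       
Garden    | 1       
Office    | 2       
Sports    | 1       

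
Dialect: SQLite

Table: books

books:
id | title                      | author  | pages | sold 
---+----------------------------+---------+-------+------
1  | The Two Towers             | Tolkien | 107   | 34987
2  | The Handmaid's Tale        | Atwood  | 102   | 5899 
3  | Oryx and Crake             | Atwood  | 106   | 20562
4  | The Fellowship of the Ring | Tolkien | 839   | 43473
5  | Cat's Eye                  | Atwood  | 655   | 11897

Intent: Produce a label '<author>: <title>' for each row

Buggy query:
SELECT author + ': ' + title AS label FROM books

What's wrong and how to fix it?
Bug: SQLite uses || for string concatenation; + coerces text to numbers (yielding 0)

Fix: Replace + with || to concatenate text

Corrected query:
SELECT author || ': ' || title AS label FROM books

Result:
label                              
-----------------------------------
Tolkien: The Two Towers            
Atwood: The Handmaid's Tale        
Atwood: Oryx and Crake             
Tolkien: The Fellowship of the Ring
Atwood: Cat's Eye                  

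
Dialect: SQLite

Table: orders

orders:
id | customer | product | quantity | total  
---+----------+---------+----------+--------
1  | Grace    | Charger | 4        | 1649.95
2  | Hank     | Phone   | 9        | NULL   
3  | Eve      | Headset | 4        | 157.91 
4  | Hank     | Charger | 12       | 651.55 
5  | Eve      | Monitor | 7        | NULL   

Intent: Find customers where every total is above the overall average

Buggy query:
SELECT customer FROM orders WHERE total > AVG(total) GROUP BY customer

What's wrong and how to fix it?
Bug: WHERE evaluates per row before aggregation, so AVG() is unavailable

Fix: Compute the overall average in a scalar subquery and compare each group's MIN against it in HAVING

Corrected query:
SELECT customer FROM orders GROUP BY customer HAVING MIN(total) > (SELECT AVG(total) FROM orders)

Result:
customer
--------
Grace   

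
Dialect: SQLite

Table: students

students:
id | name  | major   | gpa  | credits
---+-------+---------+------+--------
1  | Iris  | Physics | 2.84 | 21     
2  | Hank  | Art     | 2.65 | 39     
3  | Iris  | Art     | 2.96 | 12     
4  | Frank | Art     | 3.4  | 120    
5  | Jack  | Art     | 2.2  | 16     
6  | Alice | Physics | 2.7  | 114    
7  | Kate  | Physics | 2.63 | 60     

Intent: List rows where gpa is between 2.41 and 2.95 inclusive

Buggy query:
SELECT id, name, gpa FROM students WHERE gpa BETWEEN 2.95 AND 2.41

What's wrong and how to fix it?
Bug: The bounds are reversed; BETWEEN a AND b requires a <= b to match anything

Fix: Write BETWEEN 2.41 AND 2.95

Corrected query:
SELECT id, name, gpa FROM students WHERE gpa BETWEEN 2.41 AND 2.95

Result:
id | name  | gpa 
---+-------+-----
1  | Iris  | 2.84
2  | Hank  | 2.65
6  | Alice | 2.7 
7  | Kate  | 2.63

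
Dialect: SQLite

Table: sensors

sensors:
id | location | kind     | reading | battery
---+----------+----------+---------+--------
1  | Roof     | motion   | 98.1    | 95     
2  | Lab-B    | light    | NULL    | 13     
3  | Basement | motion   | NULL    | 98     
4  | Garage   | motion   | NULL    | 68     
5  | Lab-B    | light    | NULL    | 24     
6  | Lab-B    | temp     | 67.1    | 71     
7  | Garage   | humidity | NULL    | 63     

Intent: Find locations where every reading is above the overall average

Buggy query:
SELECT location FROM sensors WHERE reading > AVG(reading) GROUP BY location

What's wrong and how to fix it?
Bug: WHERE evaluates per row before aggregation, so AVG() is unavailable

Fix: Compute the overall average in a scalar subquery and compare each group's MIN against it in HAVING

Corrected query:
SELECT location FROM sensors GROUP BY location HAVING MIN(reading) > (SELECT AVG(reading) FROM sensors)

Result:
location
--------
Roof    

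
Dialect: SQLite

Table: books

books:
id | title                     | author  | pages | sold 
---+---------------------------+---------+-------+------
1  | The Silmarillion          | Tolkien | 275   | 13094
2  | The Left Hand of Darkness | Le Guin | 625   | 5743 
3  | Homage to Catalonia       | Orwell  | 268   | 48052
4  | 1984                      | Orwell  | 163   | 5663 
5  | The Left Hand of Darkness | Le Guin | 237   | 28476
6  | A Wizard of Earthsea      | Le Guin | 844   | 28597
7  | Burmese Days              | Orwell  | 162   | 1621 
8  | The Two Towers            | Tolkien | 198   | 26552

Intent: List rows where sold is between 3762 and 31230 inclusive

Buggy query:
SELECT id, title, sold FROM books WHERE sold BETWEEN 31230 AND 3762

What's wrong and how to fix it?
Bug: The bounds are reversed; BETWEEN a AND b requires a <= b to match anything

Fix: Write BETWEEN 3762 AND 31230

Corrected query:
SELECT id, title, sold FROM books WHERE sold BETWEEN 3762 AND 31230

Result:
id | title                     | sold 
---+---------------------------+------
1  | The Silmarillion          | 13094
2  | The Left Hand of Darkness | 5743 
4  | 1984                      | 5663 
5  | The Left Hand of Darkness | 28476
6  | A Wizard of Earthsea      | 28597
8  | The Two Towers            | 26552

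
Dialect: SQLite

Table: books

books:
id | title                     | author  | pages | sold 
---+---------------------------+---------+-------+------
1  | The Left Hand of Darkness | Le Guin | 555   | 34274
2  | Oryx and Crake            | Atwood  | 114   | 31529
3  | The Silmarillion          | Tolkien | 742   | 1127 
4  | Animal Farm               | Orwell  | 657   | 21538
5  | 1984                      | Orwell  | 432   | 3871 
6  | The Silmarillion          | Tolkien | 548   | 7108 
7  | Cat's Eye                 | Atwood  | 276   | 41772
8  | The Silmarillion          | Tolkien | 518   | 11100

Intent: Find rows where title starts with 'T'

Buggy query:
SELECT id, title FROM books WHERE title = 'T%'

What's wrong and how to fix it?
Bug: Wildcards only work with LIKE; '=' treats '%' as a literal character

Fix: Replace '=' with LIKE so 'T%' is treated as a pattern

Corrected query:
SELECT id, title FROM books WHERE title LIKE 'T%'

Result:
id | title                    
---+--------------------------
1  | The Left Hand of Darkness
3  | The Silmarillion         
6  | The Silmarillion         
8  | The Silmarillion         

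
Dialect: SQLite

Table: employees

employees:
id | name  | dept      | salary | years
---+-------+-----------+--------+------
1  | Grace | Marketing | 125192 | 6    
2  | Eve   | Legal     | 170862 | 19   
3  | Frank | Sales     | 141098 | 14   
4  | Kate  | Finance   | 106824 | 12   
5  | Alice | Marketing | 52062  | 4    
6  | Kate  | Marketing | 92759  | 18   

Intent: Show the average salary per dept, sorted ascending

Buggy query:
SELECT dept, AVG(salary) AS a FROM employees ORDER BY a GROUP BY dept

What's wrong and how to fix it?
Bug: GROUP BY must precede ORDER BY

Fix: Move ORDER BY to the end, after GROUP BY

Corrected query:
SELECT dept, AVG(salary) AS a FROM employees GROUP BY dept ORDER BY a

Result:
dept      | a           
----------+-------------
Marketing | 90004.333333
Finance   | 106824      
Sales     | 141098      
Legal     | 170862      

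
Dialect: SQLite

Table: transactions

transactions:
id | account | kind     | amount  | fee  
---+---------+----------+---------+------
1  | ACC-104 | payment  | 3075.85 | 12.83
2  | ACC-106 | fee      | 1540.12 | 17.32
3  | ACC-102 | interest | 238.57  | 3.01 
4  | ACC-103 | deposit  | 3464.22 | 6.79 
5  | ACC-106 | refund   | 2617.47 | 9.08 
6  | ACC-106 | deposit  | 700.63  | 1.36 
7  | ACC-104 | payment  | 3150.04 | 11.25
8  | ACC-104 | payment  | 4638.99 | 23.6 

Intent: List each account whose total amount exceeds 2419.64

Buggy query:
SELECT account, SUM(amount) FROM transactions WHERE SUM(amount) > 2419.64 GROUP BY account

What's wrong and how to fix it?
Bug: SUM(amount) is an aggregate, but WHERE filters rows before aggregation

Fix: Use HAVING (which filters groups after aggregation) instead of WHERE

Corrected query:
SELECT account, SUM(amount) FROM transactions GROUP BY account HAVING SUM(amount) > 2419.64

Result:
account | SUM(amount)
--------+------------
ACC-103 | 3464.22    
ACC-104 | 10864.88   
ACC-106 | 4858.22    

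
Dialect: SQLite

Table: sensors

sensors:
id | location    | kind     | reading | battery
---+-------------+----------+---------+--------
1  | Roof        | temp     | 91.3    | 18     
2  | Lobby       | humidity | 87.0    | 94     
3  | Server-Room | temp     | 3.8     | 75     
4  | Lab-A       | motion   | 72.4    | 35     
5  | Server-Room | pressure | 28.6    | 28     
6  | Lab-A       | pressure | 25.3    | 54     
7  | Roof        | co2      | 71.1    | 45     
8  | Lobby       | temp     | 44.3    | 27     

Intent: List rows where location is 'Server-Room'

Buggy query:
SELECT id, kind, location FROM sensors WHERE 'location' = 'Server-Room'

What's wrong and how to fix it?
Bug: 'location' in single quotes is a string literal, not the column; the comparison is literal-vs-literal and never true

Fix: Remove the quotes around the column name (or use double quotes for an identifier)

Corrected query:
SELECT id, kind, location FROM sensors WHERE location = 'Server-Room'

Result:
id | kind     | location   
---+----------+------------
3  | temp     | Server-Room
5  | pressure | Server-Room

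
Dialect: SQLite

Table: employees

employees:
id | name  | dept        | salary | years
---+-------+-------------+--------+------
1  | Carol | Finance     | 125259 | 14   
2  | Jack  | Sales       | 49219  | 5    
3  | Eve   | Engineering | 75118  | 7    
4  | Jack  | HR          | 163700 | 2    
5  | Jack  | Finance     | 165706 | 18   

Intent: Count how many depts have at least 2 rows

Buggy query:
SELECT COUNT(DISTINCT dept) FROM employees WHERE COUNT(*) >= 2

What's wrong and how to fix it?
Bug: WHERE filters individual rows, not groups, so a group-level COUNT is invalid there

Fix: Use a subquery that GROUPs and filters with HAVING, then count its rows

Corrected query:
SELECT COUNT(*) FROM (SELECT dept FROM employees GROUP BY dept HAVING COUNT(*) >= 2)

Result:
COUNT(*)
--------
1       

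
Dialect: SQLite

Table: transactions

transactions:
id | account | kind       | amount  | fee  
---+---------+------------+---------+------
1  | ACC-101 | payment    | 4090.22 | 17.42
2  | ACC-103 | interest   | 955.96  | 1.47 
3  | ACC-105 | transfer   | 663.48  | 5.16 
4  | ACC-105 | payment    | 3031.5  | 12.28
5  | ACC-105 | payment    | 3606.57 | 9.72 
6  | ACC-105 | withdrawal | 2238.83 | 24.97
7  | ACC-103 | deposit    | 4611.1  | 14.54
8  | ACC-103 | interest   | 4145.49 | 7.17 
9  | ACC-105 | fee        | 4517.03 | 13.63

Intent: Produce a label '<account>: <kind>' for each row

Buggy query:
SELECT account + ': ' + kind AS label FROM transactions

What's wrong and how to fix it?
Bug: SQLite uses || for string concatenation; + coerces text to numbers (yielding 0)

Fix: Use the || operator for string concatenation

Corrected query:
SELECT account || ': ' || kind AS label FROM transactions

Result:
label              
-------------------
ACC-101: payment   
ACC-103: interest  
ACC-105: transfer  
ACC-105: payment   
ACC-105: payment   
ACC-105: withdrawal
ACC-103: deposit   
ACC-103: interest  
ACC-105: fee       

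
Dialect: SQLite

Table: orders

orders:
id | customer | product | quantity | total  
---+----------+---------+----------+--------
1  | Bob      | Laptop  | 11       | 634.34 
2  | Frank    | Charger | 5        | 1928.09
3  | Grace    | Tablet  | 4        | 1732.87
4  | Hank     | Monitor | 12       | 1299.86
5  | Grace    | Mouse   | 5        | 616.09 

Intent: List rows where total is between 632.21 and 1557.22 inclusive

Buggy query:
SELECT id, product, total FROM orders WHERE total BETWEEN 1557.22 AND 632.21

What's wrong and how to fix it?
Bug: The bounds are reversed; BETWEEN a AND b requires a <= b to match anything

Fix: Swap the bounds so the smaller value comes first

Corrected query:
SELECT id, product, total FROM orders WHERE total BETWEEN 632.21 AND 1557.22

Result:
id | product | total  
---+---------+--------
1  | Laptop  | 634.34 
4  | Monitor | 1299.86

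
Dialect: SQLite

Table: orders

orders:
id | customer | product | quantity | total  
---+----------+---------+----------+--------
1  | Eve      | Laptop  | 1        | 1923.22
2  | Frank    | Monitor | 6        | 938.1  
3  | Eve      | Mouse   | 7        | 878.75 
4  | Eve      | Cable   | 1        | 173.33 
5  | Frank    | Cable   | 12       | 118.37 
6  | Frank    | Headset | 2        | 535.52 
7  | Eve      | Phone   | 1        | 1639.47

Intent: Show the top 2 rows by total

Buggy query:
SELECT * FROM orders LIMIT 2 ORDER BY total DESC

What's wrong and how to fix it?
Bug: LIMIT must come after ORDER BY

Fix: Swap the clauses: ORDER BY first, then LIMIT

Corrected query:
SELECT * FROM orders ORDER BY total DESC LIMIT 2

Result:
id | customer | product | quantity | total  
---+----------+---------+----------+--------
1  | Eve      | Laptop  | 1        | 1923.22
7  | Eve      | Phone   | 1        | 1639.47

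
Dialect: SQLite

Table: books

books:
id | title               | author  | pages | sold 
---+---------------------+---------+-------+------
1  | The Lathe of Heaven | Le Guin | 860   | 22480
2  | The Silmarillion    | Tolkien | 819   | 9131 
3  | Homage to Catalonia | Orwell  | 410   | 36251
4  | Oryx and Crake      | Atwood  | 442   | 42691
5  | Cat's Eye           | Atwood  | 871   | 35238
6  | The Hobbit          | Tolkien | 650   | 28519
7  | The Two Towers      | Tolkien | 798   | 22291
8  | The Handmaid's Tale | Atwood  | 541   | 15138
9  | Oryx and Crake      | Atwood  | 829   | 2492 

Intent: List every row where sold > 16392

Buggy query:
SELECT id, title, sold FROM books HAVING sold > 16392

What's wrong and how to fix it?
Bug: This is a non-aggregate query (no GROUP BY, no aggregates), so in SQLite the HAVING clause is invalid here; a row-level condition belongs in WHERE

Fix: Replace HAVING with WHERE since the condition applies to individual rows

Corrected query:
SELECT id, title, sold FROM books WHERE sold > 16392

Result:
id | title               | sold 
---+---------------------+------
1  | The Lathe of Heaven | 22480
3  | Homage to Catalonia | 36251
4  | Oryx and Crake      | 42691
5  | Cat's Eye           | 35238
6  | The Hobbit          | 28519
7  | The Two Towers      | 22291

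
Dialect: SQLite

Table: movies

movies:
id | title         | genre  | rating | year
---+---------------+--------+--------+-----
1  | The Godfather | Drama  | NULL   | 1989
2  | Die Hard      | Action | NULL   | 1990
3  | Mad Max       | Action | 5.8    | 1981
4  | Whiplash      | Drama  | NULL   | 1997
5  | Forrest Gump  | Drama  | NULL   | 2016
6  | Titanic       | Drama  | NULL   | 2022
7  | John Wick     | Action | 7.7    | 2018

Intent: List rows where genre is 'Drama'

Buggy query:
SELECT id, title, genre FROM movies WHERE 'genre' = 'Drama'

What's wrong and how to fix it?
Bug: 'genre' in single quotes is a string literal, not the column; the comparison is literal-vs-literal and never true

Fix: Reference the column as genre without single quotes

Corrected query:
SELECT id, title, genre FROM movies WHERE genre = 'Drama'

Result:
id | title         | genre
---+---------------+------
1  | The Godfather | Drama
4  | Whiplash      | Drama
5  | Forrest Gump  | Drama
6  | Titanic       | Drama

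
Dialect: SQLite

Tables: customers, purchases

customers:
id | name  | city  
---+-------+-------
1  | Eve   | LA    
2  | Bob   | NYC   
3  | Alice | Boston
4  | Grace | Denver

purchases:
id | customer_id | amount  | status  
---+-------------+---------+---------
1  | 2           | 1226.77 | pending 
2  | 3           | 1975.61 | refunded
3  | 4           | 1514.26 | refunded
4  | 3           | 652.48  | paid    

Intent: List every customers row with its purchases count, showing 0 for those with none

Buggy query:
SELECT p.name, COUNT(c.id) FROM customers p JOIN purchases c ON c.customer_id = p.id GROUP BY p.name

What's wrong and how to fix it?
Bug: An inner join excludes parents with zero children

Fix: Switch to LEFT JOIN to retain unmatched parent rows

Corrected query:
SELECT p.name, COUNT(c.id) FROM customers p LEFT JOIN purchases c ON c.customer_id = p.id GROUP BY p.name

Result:
name  | COUNT(c.id)
------+------------
Alice | 2          
Bob   | 1          
Eve   | 0          
Grace | 1          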